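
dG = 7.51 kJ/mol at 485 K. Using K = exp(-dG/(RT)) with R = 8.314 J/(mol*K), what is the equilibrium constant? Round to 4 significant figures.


dG is in kJ/mol; multiply by 1000 to match R in J/(mol*K).
RT = 8.314 * 485 = 4032.29 J/mol
exponent = -dG*1000 / (RT) = -(7.51*1000) / 4032.29 = -1.86246525
K = exp(-1.86246525)
K = 0.15528933, rounded to 4 significant figures:

0.1553


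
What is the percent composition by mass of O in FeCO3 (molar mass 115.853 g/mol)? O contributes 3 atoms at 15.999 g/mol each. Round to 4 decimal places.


pct = 100 * (n_elem * M_elem) / M_total
mass_contribution = 3 * 15.999 = 47.997 g/mol
pct = 100 * 47.997 / 115.853
pct = 41.42922497 %, rounded to 4 dp:

41.4292 %


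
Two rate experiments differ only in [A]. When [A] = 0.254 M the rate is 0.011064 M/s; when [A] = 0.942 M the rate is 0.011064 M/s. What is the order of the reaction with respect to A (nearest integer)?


Rate is proportional to [A]^n, so rate2/rate1 = ([A]2/[A]1)^n. Take logs to solve for n.
rate2/rate1 = 0.011064 / 0.011064 = 1.0
[A]2/[A]1 = 0.942 / 0.254 = 3.7087
n = ln(1.0) / ln(3.7087) = 0.0
Nearest integer order:

0


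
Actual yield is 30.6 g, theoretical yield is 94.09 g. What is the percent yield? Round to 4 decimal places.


% yield = 100 * actual / theoretical
% yield = 100 * 30.6 / 94.09
% yield = 32.52205335 %, rounded to 4 dp:

32.5221 %


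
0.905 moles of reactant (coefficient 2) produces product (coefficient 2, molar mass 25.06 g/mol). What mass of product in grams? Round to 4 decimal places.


Use the coefficient ratio to convert reactant moles to product moles, then multiply by the product's molar mass.
moles_P = moles_R * (coeff_P / coeff_R) = 0.905 * (2/2) = 0.905
mass_P = moles_P * M_P = 0.905 * 25.06
mass_P = 22.6793 g, rounded to 4 dp:

22.6793 g


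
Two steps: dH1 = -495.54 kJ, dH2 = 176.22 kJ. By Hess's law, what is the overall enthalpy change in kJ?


Hess's law: enthalpy is a state function, so add the step enthalpies.
dH_total = dH1 + dH2 = -495.54 + (176.22)
dH_total = -319.32 kJ:

-319.32 kJ


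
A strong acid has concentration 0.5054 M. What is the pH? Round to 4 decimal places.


A strong acid dissociates completely, so [H+] equals the given concentration.
pH = -log10([H+]) = -log10(0.5054)
pH = 0.29636476, rounded to 4 dp:

0.2964


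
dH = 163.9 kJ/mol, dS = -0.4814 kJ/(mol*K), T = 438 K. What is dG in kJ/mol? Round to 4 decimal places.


Gibbs: dG = dH - T*dS (consistent units, dS already in kJ/(mol*K)).
T*dS = 438 * -0.4814 = -210.8532
dG = 163.9 - (-210.8532)
dG = 374.7532 kJ/mol, rounded to 4 dp:

374.7532 kJ/mol


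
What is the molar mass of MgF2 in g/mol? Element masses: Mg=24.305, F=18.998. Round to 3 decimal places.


M = sum(count * atomic_mass) over atoms.
M = 1*24.305 + 2*18.998
M = 24.305 + 37.996
M = 62.301 g/mol, rounded to 3 dp:

62.301 g/mol


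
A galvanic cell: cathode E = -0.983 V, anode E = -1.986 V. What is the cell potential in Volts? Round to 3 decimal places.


Standard cell potential: E_cell = E_cathode - E_anode.
E_cell = -0.983 - (-1.986)
E_cell = 1.003 V, rounded to 3 dp:

1.003 V


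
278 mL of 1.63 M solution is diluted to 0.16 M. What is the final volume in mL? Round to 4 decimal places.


Dilution: M1*V1 = M2*V2, solve for V2.
V2 = M1*V1 / M2
V2 = 1.63 * 278 / 0.16
V2 = 453.14 / 0.16
V2 = 2832.125 mL, rounded to 4 dp:

2832.1250 mL


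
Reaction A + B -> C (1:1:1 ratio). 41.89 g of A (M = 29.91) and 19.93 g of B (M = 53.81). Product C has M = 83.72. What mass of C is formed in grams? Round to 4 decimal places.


Find moles of each reactant; the smaller value is the limiting reagent in a 1:1:1 reaction, so moles_C equals moles of the limiter.
n_A = mass_A / M_A = 41.89 / 29.91 = 1.400535 mol
n_B = mass_B / M_B = 19.93 / 53.81 = 0.370377 mol
Limiting reagent: B (smaller), n_limiting = 0.370377 mol
mass_C = n_limiting * M_C = 0.370377 * 83.72
mass_C = 31.00796244 g, rounded to 4 dp:

31.0080 g


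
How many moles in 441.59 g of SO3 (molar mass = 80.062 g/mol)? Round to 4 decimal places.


n = mass / M
n = 441.59 / 80.062
n = 5.51560041 mol, rounded to 4 dp:

5.5156 mol


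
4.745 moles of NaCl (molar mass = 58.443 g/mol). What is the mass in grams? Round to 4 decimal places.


mass = n * M
mass = 4.745 * 58.443
mass = 277.312035 g, rounded to 4 dp:

277.3120 g


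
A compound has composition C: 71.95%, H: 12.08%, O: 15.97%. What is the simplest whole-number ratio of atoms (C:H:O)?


Assume 100 g of compound, divide each mass% by atomic mass to get moles, then normalize by the smallest to get a raw atom ratio.
Moles per 100 g: C: 71.95/12.011 = 5.9903, H: 12.08/1.008 = 11.9841, O: 15.97/15.999 = 0.9982
Raw ratio (divide by min = 0.9982): C: 6.001, H: 12.006, O: 1.0
Multiply by 1 to clear fractions: C: 6.001 ~= 6, H: 12.006 ~= 12, O: 1.0 ~= 1
Reduce by GCD to get the simplest whole-number ratio:

6:12:1


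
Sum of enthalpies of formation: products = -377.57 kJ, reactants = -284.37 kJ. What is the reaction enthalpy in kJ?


dH_rxn = sum(dH_f products) - sum(dH_f reactants)
dH_rxn = -377.57 - (-284.37)
dH_rxn = -93.2 kJ:

-93.20 kJ


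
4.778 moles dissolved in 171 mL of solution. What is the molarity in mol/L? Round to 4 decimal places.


Convert volume to liters: V_L = V_mL / 1000.
V_L = 171 / 1000 = 0.171 L
M = n / V_L = 4.778 / 0.171
M = 27.94152047 mol/L, rounded to 4 dp:

27.9415 mol/L


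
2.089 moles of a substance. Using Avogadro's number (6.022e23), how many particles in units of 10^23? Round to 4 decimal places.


N = n * NA, then divide by 1e23 for the requested units.
N / 1e23 = n * 6.022
N / 1e23 = 2.089 * 6.022
N / 1e23 = 12.579958, rounded to 4 dp:

12.5800


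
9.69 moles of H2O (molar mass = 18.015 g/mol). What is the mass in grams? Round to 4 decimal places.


mass = n * M
mass = 9.69 * 18.015
mass = 174.56535 g, rounded to 4 dp:

174.5654 g


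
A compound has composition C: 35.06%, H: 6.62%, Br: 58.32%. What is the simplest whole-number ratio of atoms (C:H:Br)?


Assume 100 g of compound, divide each mass% by atomic mass to get moles, then normalize by the smallest to get a raw atom ratio.
Moles per 100 g: C: 35.06/12.011 = 2.919, H: 6.62/1.008 = 6.5675, Br: 58.32/79.904 = 0.7299
Raw ratio (divide by min = 0.7299): C: 3.999, H: 8.998, Br: 1.0
Multiply by 1 to clear fractions: C: 3.999 ~= 4, H: 8.998 ~= 9, Br: 1.0 ~= 1
Reduce by GCD to get the simplest whole-number ratio:

4:9:1


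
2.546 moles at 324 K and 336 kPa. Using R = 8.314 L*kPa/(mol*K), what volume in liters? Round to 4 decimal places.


PV = nRT, solve for V = nRT / P.
nRT = 2.546 * 8.314 * 324 = 6858.2519
V = 6858.2519 / 336
V = 20.41146399 L, rounded to 4 dp:

20.4115 L


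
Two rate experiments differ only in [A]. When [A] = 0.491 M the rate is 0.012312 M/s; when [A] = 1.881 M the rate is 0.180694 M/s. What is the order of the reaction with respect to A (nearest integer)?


Rate is proportional to [A]^n, so rate2/rate1 = ([A]2/[A]1)^n. Take logs to solve for n.
rate2/rate1 = 0.180694 / 0.012312 = 14.6763
[A]2/[A]1 = 1.881 / 0.491 = 3.831
n = ln(14.6763) / ln(3.831) = 2.0
Nearest integer order:

2


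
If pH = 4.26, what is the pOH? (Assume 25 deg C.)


At 25 deg C, pH + pOH = 14.
pOH = 14 - pH = 14 - 4.26
pOH = 9.74:

9.74


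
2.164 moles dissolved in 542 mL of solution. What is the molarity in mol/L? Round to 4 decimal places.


Convert volume to liters: V_L = V_mL / 1000.
V_L = 542 / 1000 = 0.542 L
M = n / V_L = 2.164 / 0.542
M = 3.99261993 mol/L, rounded to 4 dp:

3.9926 mol/L


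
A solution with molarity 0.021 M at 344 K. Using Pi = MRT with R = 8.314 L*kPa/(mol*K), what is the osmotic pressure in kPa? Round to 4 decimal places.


Osmotic pressure (van't Hoff): Pi = M*R*T.
RT = 8.314 * 344 = 2860.016
Pi = 0.021 * 2860.016
Pi = 60.060336 kPa, rounded to 4 dp:

60.0603 kPa


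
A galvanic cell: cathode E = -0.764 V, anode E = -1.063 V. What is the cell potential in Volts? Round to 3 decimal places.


Standard cell potential: E_cell = E_cathode - E_anode.
E_cell = -0.764 - (-1.063)
E_cell = 0.299 V, rounded to 3 dp:

0.299 V


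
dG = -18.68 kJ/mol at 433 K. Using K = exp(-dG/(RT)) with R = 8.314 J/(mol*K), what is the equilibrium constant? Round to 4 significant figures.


dG is in kJ/mol; multiply by 1000 to match R in J/(mol*K).
RT = 8.314 * 433 = 3599.962 J/mol
exponent = -dG*1000 / (RT) = -(-18.68*1000) / 3599.962 = 5.18894366
K = exp(5.18894366)
K = 179.27907, rounded to 4 significant figures:

179.3


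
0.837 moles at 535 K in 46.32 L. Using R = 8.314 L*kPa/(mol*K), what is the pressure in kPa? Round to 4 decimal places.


PV = nRT, solve for P = nRT / V.
nRT = 0.837 * 8.314 * 535 = 3722.9676
P = 3722.9676 / 46.32
P = 80.37494819 kPa, rounded to 4 dp:

80.3749 kPa


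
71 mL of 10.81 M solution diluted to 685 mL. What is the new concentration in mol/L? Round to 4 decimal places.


Dilution: M1*V1 = M2*V2, solve for M2.
M2 = M1*V1 / V2
M2 = 10.81 * 71 / 685
M2 = 767.51 / 685
M2 = 1.12045255 mol/L, rounded to 4 dp:

1.1205 mol/L


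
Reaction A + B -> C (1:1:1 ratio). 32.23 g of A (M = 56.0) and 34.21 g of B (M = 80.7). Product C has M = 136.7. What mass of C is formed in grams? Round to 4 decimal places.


Find moles of each reactant; the smaller value is the limiting reagent in a 1:1:1 reaction, so moles_C equals moles of the limiter.
n_A = mass_A / M_A = 32.23 / 56.0 = 0.575536 mol
n_B = mass_B / M_B = 34.21 / 80.7 = 0.423916 mol
Limiting reagent: B (smaller), n_limiting = 0.423916 mol
mass_C = n_limiting * M_C = 0.423916 * 136.7
mass_C = 57.9493172 g, rounded to 4 dp:

57.9493 g


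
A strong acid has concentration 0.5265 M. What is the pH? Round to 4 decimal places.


A strong acid dissociates completely, so [H+] equals the given concentration.
pH = -log10([H+]) = -log10(0.5265)
pH = 0.27860162, rounded to 4 dp:

0.2786


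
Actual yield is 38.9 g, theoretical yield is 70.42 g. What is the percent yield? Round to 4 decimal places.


% yield = 100 * actual / theoretical
% yield = 100 * 38.9 / 70.42
% yield = 55.23998864 %, rounded to 4 dp:

55.2400 %


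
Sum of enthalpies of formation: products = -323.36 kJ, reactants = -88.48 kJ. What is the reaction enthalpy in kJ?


dH_rxn = sum(dH_f products) - sum(dH_f reactants)
dH_rxn = -323.36 - (-88.48)
dH_rxn = -234.88 kJ:

-234.88 kJ


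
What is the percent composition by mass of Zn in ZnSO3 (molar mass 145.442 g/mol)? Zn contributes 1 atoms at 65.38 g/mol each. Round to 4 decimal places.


pct = 100 * (n_elem * M_elem) / M_total
mass_contribution = 1 * 65.38 = 65.38 g/mol
pct = 100 * 65.38 / 145.442
pct = 44.95262716 %, rounded to 4 dp:

44.9526 %


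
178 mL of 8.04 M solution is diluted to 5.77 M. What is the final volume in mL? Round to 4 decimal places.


Dilution: M1*V1 = M2*V2, solve for V2.
V2 = M1*V1 / M2
V2 = 8.04 * 178 / 5.77
V2 = 1431.12 / 5.77
V2 = 248.02772964 mL, rounded to 4 dp:

248.0277 mL


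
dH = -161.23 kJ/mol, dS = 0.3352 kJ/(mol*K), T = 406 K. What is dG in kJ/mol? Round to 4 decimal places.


Gibbs: dG = dH - T*dS (consistent units, dS already in kJ/(mol*K)).
T*dS = 406 * 0.3352 = 136.0912
dG = -161.23 - (136.0912)
dG = -297.3212 kJ/mol, rounded to 4 dp:

-297.3212 kJ/mol


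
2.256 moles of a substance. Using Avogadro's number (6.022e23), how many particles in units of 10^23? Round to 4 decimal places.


N = n * NA, then divide by 1e23 for the requested units.
N / 1e23 = n * 6.022
N / 1e23 = 2.256 * 6.022
N / 1e23 = 13.585632, rounded to 4 dp:

13.5856


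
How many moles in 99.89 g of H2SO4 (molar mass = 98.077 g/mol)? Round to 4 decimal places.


n = mass / M
n = 99.89 / 98.077
n = 1.01848548 mol, rounded to 4 dp:

1.0185 mol


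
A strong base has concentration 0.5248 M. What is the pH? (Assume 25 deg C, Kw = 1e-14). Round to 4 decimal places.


A strong base dissociates completely, so [OH-] equals the given concentration.
pOH = -log10([OH-]) = -log10(0.5248) = 0.280006
pH = 14 - pOH = 14 - 0.280006
pH = 13.719994, rounded to 4 dp:

13.7200


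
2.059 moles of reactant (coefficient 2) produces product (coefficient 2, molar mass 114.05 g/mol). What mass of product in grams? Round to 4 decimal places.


Use the coefficient ratio to convert reactant moles to product moles, then multiply by the product's molar mass.
moles_P = moles_R * (coeff_P / coeff_R) = 2.059 * (2/2) = 2.059
mass_P = moles_P * M_P = 2.059 * 114.05
mass_P = 234.82895 g, rounded to 4 dp:

234.8290 g


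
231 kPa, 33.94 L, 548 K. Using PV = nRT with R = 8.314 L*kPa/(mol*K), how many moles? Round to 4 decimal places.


PV = nRT, solve for n = PV / (RT).
PV = 231 * 33.94 = 7840.14
RT = 8.314 * 548 = 4556.072
n = 7840.14 / 4556.072
n = 1.72081126 mol, rounded to 4 dp:

1.7208 mol


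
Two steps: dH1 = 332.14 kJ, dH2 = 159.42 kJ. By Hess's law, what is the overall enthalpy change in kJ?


Hess's law: enthalpy is a state function, so add the step enthalpies.
dH_total = dH1 + dH2 = 332.14 + (159.42)
dH_total = 491.56 kJ:

491.56 kJ


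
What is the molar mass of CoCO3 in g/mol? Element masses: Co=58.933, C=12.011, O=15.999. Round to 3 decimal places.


M = sum(count * atomic_mass) over atoms.
M = 1*58.933 + 1*12.011 + 3*15.999
M = 58.933 + 12.011 + 47.997
M = 118.941 g/mol, rounded to 3 dp:

118.941 g/mol


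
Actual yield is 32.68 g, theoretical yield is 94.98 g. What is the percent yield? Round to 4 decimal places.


% yield = 100 * actual / theoretical
% yield = 100 * 32.68 / 94.98
% yield = 34.40724363 %, rounded to 4 dp:

34.4072 %


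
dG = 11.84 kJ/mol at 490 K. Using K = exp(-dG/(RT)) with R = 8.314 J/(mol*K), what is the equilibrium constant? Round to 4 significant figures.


dG is in kJ/mol; multiply by 1000 to match R in J/(mol*K).
RT = 8.314 * 490 = 4073.86 J/mol
exponent = -dG*1000 / (RT) = -(11.84*1000) / 4073.86 = -2.90633453
K = exp(-2.90633453)
K = 0.054675775, rounded to 4 significant figures:

0.05468


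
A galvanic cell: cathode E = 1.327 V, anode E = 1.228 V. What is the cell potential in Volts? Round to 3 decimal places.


Standard cell potential: E_cell = E_cathode - E_anode.
E_cell = 1.327 - (1.228)
E_cell = 0.099 V, rounded to 3 dp:

0.099 V


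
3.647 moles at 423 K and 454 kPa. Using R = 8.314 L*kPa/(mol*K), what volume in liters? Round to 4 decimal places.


PV = nRT, solve for V = nRT / P.
nRT = 3.647 * 8.314 * 423 = 12825.8498
V = 12825.8498 / 454
V = 28.25077048 L, rounded to 4 dp:

28.2508 L


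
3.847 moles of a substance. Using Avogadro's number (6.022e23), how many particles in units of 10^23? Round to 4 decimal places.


N = n * NA, then divide by 1e23 for the requested units.
N / 1e23 = n * 6.022
N / 1e23 = 3.847 * 6.022
N / 1e23 = 23.166634, rounded to 4 dp:

23.1666


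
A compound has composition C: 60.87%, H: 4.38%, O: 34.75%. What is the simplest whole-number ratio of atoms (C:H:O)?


Assume 100 g of compound, divide each mass% by atomic mass to get moles, then normalize by the smallest to get a raw atom ratio.
Moles per 100 g: C: 60.87/12.011 = 5.0679, H: 4.38/1.008 = 4.3452, O: 34.75/15.999 = 2.172
Raw ratio (divide by min = 2.172): C: 2.333, H: 2.001, O: 1.0
Multiply by 3 to clear fractions: C: 7.0 ~= 7, H: 6.002 ~= 6, O: 3.0 ~= 3
Reduce by GCD to get the simplest whole-number ratio:

7:6:3


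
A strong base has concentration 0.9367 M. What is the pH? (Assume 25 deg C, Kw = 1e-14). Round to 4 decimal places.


A strong base dissociates completely, so [OH-] equals the given concentration.
pOH = -log10([OH-]) = -log10(0.9367) = 0.028399
pH = 14 - pOH = 14 - 0.028399
pH = 13.971601, rounded to 4 dp:

13.9716


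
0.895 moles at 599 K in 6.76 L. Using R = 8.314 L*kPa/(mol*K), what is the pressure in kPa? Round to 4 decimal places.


PV = nRT, solve for P = nRT / V.
nRT = 0.895 * 8.314 * 599 = 4457.177
P = 4457.177 / 6.76
P = 659.34571006 kPa, rounded to 4 dp:

659.3457 kPa


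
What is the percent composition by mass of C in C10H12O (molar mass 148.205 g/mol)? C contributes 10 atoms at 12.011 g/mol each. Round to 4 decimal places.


pct = 100 * (n_elem * M_elem) / M_total
mass_contribution = 10 * 12.011 = 120.11 g/mol
pct = 100 * 120.11 / 148.205
pct = 81.04314969 %, rounded to 4 dp:

81.0431 %


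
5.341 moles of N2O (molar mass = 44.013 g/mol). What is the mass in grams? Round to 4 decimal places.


mass = n * M
mass = 5.341 * 44.013
mass = 235.073433 g, rounded to 4 dp:

235.0734 g


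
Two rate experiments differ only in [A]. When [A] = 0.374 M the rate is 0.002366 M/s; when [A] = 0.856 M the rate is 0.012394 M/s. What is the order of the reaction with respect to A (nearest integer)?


Rate is proportional to [A]^n, so rate2/rate1 = ([A]2/[A]1)^n. Take logs to solve for n.
rate2/rate1 = 0.012394 / 0.002366 = 5.2384
[A]2/[A]1 = 0.856 / 0.374 = 2.2888
n = ln(5.2384) / ln(2.2888) = 2.0
Nearest integer order:

2


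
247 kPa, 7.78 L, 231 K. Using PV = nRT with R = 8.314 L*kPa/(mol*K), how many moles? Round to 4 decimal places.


PV = nRT, solve for n = PV / (RT).
PV = 247 * 7.78 = 1921.66
RT = 8.314 * 231 = 1920.534
n = 1921.66 / 1920.534
n = 1.0005863 mol, rounded to 4 dp:

1.0006 mol


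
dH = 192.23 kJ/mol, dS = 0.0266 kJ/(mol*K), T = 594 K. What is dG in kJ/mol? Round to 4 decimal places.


Gibbs: dG = dH - T*dS (consistent units, dS already in kJ/(mol*K)).
T*dS = 594 * 0.0266 = 15.8004
dG = 192.23 - (15.8004)
dG = 176.4296 kJ/mol, rounded to 4 dp:

176.4296 kJ/mol


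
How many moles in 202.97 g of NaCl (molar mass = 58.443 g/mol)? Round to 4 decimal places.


n = mass / M
n = 202.97 / 58.443
n = 3.47295656 mol, rounded to 4 dp:

3.4730 mol


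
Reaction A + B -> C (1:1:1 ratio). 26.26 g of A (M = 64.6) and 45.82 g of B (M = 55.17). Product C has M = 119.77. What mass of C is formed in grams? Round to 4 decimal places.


Find moles of each reactant; the smaller value is the limiting reagent in a 1:1:1 reaction, so moles_C equals moles of the limiter.
n_A = mass_A / M_A = 26.26 / 64.6 = 0.406502 mol
n_B = mass_B / M_B = 45.82 / 55.17 = 0.830524 mol
Limiting reagent: A (smaller), n_limiting = 0.406502 mol
mass_C = n_limiting * M_C = 0.406502 * 119.77
mass_C = 48.68674454 g, rounded to 4 dp:

48.6867 g


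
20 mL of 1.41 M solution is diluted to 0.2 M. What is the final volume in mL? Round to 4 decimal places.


Dilution: M1*V1 = M2*V2, solve for V2.
V2 = M1*V1 / M2
V2 = 1.41 * 20 / 0.2
V2 = 28.2 / 0.2
V2 = 141.0 mL, rounded to 4 dp:

141.0000 mL


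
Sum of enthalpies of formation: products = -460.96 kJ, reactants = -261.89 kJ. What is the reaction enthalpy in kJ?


dH_rxn = sum(dH_f products) - sum(dH_f reactants)
dH_rxn = -460.96 - (-261.89)
dH_rxn = -199.07 kJ:

-199.07 kJ


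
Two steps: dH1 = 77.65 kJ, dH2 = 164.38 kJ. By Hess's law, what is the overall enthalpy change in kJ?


Hess's law: enthalpy is a state function, so add the step enthalpies.
dH_total = dH1 + dH2 = 77.65 + (164.38)
dH_total = 242.03 kJ:

242.03 kJ


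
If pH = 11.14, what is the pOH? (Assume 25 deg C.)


At 25 deg C, pH + pOH = 14.
pOH = 14 - pH = 14 - 11.14
pOH = 2.86:

2.86


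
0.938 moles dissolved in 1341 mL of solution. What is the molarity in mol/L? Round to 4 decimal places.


Convert volume to liters: V_L = V_mL / 1000.
V_L = 1341 / 1000 = 1.341 L
M = n / V_L = 0.938 / 1.341
M = 0.699478 mol/L, rounded to 4 dp:

0.6995 mol/L


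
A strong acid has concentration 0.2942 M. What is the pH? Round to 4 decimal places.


A strong acid dissociates completely, so [H+] equals the given concentration.
pH = -log10([H+]) = -log10(0.2942)
pH = 0.53135733, rounded to 4 dp:

0.5314


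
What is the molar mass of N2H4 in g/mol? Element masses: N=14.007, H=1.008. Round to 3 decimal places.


M = sum(count * atomic_mass) over atoms.
M = 2*14.007 + 4*1.008
M = 28.014 + 4.032
M = 32.046 g/mol, rounded to 3 dp:

32.046 g/mol


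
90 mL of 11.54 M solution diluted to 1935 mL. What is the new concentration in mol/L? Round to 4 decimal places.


Dilution: M1*V1 = M2*V2, solve for M2.
M2 = M1*V1 / V2
M2 = 11.54 * 90 / 1935
M2 = 1038.6 / 1935
M2 = 0.53674419 mol/L, rounded to 4 dp:

0.5367 mol/L


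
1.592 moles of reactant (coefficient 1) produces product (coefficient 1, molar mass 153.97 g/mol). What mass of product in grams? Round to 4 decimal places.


Use the coefficient ratio to convert reactant moles to product moles, then multiply by the product's molar mass.
moles_P = moles_R * (coeff_P / coeff_R) = 1.592 * (1/1) = 1.592
mass_P = moles_P * M_P = 1.592 * 153.97
mass_P = 245.12024 g, rounded to 4 dp:

245.1202 g


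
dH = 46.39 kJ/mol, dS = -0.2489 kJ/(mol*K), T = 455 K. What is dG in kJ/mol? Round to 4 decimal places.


Gibbs: dG = dH - T*dS (consistent units, dS already in kJ/(mol*K)).
T*dS = 455 * -0.2489 = -113.2495
dG = 46.39 - (-113.2495)
dG = 159.6395 kJ/mol, rounded to 4 dp:

159.6395 kJ/mol


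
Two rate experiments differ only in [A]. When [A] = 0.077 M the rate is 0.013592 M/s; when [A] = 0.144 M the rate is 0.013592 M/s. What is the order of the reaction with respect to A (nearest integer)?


Rate is proportional to [A]^n, so rate2/rate1 = ([A]2/[A]1)^n. Take logs to solve for n.
rate2/rate1 = 0.013592 / 0.013592 = 1.0
[A]2/[A]1 = 0.144 / 0.077 = 1.8701
n = ln(1.0) / ln(1.8701) = 0.0
Nearest integer order:

0


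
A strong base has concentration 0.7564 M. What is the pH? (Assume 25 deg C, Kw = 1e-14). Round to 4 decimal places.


A strong base dissociates completely, so [OH-] equals the given concentration.
pOH = -log10([OH-]) = -log10(0.7564) = 0.121248
pH = 14 - pOH = 14 - 0.121248
pH = 13.878752, rounded to 4 dp:

13.8788


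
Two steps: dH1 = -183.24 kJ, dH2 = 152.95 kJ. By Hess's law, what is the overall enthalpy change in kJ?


Hess's law: enthalpy is a state function, so add the step enthalpies.
dH_total = dH1 + dH2 = -183.24 + (152.95)
dH_total = -30.29 kJ:

-30.29 kJ


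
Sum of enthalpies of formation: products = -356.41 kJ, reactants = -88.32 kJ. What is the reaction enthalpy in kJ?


dH_rxn = sum(dH_f products) - sum(dH_f reactants)
dH_rxn = -356.41 - (-88.32)
dH_rxn = -268.09 kJ:

-268.09 kJ


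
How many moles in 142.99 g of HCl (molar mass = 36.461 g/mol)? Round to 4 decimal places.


n = mass / M
n = 142.99 / 36.461
n = 3.92172458 mol, rounded to 4 dp:

3.9217 mol


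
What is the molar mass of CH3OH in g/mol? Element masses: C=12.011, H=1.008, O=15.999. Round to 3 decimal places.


M = sum(count * atomic_mass) over atoms.
M = 1*12.011 + 4*1.008 + 1*15.999
M = 12.011 + 4.032 + 15.999
M = 32.042 g/mol, rounded to 3 dp:

32.042 g/mol


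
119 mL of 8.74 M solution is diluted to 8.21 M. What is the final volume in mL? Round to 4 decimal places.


Dilution: M1*V1 = M2*V2, solve for V2.
V2 = M1*V1 / M2
V2 = 8.74 * 119 / 8.21
V2 = 1040.06 / 8.21
V2 = 126.68209501 mL, rounded to 4 dp:

126.6821 mL


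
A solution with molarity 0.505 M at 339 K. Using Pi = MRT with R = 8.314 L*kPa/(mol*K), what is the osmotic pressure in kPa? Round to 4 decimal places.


Osmotic pressure (van't Hoff): Pi = M*R*T.
RT = 8.314 * 339 = 2818.446
Pi = 0.505 * 2818.446
Pi = 1423.31523 kPa, rounded to 4 dp:

1423.3152 kPa


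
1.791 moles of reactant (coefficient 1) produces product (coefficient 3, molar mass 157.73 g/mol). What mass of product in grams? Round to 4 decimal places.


Use the coefficient ratio to convert reactant moles to product moles, then multiply by the product's molar mass.
moles_P = moles_R * (coeff_P / coeff_R) = 1.791 * (3/1) = 5.373
mass_P = moles_P * M_P = 5.373 * 157.73
mass_P = 847.48329 g, rounded to 4 dp:

847.4833 g


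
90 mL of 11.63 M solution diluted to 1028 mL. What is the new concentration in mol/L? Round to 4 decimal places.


Dilution: M1*V1 = M2*V2, solve for M2.
M2 = M1*V1 / V2
M2 = 11.63 * 90 / 1028
M2 = 1046.7 / 1028
M2 = 1.01819066 mol/L, rounded to 4 dp:

1.0182 mol/L


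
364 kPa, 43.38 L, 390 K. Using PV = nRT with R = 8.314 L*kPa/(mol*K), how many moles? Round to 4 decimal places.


PV = nRT, solve for n = PV / (RT).
PV = 364 * 43.38 = 15790.32
RT = 8.314 * 390 = 3242.46
n = 15790.32 / 3242.46
n = 4.86985807 mol, rounded to 4 dp:

4.8699 mol


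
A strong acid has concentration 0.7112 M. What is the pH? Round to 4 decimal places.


A strong acid dissociates completely, so [H+] equals the given concentration.
pH = -log10([H+]) = -log10(0.7112)
pH = 0.14800825, rounded to 4 dp:

0.1480


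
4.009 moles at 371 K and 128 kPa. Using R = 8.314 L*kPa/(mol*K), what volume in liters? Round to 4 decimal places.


PV = nRT, solve for V = nRT / P.
nRT = 4.009 * 8.314 * 371 = 12365.7364
V = 12365.7364 / 128
V = 96.60731562 L, rounded to 4 dp:

96.6073 L


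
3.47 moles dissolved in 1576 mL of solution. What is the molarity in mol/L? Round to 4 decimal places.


Convert volume to liters: V_L = V_mL / 1000.
V_L = 1576 / 1000 = 1.576 L
M = n / V_L = 3.47 / 1.576
M = 2.20177665 mol/L, rounded to 4 dp:

2.2018 mol/L


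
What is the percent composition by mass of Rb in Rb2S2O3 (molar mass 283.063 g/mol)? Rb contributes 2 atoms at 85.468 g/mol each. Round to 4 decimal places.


pct = 100 * (n_elem * M_elem) / M_total
mass_contribution = 2 * 85.468 = 170.936 g/mol
pct = 100 * 170.936 / 283.063
pct = 60.38797017 %, rounded to 4 dp:

60.3880 %


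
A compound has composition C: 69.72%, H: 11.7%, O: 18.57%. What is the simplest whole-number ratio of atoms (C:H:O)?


Assume 100 g of compound, divide each mass% by atomic mass to get moles, then normalize by the smallest to get a raw atom ratio.
Moles per 100 g: C: 69.72/12.011 = 5.8047, H: 11.7/1.008 = 11.6071, O: 18.57/15.999 = 1.1607
Raw ratio (divide by min = 1.1607): C: 5.001, H: 10.0, O: 1.0
Multiply by 1 to clear fractions: C: 5.001 ~= 5, H: 10.0 ~= 10, O: 1.0 ~= 1
Reduce by GCD to get the simplest whole-number ratio:

5:10:1


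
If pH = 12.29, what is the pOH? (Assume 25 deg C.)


At 25 deg C, pH + pOH = 14.
pOH = 14 - pH = 14 - 12.29
pOH = 1.71:

1.71


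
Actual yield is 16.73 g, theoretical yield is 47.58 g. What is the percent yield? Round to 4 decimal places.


% yield = 100 * actual / theoretical
% yield = 100 * 16.73 / 47.58
% yield = 35.1618327 %, rounded to 4 dp:

35.1618 %


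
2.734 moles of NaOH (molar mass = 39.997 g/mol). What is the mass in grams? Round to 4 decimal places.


mass = n * M
mass = 2.734 * 39.997
mass = 109.351798 g, rounded to 4 dp:

109.3518 g


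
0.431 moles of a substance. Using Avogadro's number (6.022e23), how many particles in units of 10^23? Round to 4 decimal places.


N = n * NA, then divide by 1e23 for the requested units.
N / 1e23 = n * 6.022
N / 1e23 = 0.431 * 6.022
N / 1e23 = 2.595482, rounded to 4 dp:

2.5955


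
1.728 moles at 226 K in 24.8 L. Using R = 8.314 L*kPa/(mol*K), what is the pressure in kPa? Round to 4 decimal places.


PV = nRT, solve for P = nRT / V.
nRT = 1.728 * 8.314 * 226 = 3246.8498
P = 3246.8498 / 24.8
P = 130.9213629 kPa, rounded to 4 dp:

130.9214 kPa


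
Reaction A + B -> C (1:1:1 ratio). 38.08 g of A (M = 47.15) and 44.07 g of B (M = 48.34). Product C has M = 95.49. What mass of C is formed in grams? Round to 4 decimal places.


Find moles of each reactant; the smaller value is the limiting reagent in a 1:1:1 reaction, so moles_C equals moles of the limiter.
n_A = mass_A / M_A = 38.08 / 47.15 = 0.807635 mol
n_B = mass_B / M_B = 44.07 / 48.34 = 0.911667 mol
Limiting reagent: A (smaller), n_limiting = 0.807635 mol
mass_C = n_limiting * M_C = 0.807635 * 95.49
mass_C = 77.12106615 g, rounded to 4 dp:

77.1211 g


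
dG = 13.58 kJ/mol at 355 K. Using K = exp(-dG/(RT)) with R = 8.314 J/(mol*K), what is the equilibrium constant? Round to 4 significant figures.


dG is in kJ/mol; multiply by 1000 to match R in J/(mol*K).
RT = 8.314 * 355 = 2951.47 J/mol
exponent = -dG*1000 / (RT) = -(13.58*1000) / 2951.47 = -4.60109708
K = exp(-4.60109708)
K = 0.010040814, rounded to 4 significant figures:

0.01004


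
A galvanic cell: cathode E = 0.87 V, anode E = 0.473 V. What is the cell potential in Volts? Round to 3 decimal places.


Standard cell potential: E_cell = E_cathode - E_anode.
E_cell = 0.87 - (0.473)
E_cell = 0.397 V, rounded to 3 dp:

0.397 V


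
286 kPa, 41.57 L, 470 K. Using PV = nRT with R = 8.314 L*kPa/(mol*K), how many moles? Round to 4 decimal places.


PV = nRT, solve for n = PV / (RT).
PV = 286 * 41.57 = 11889.02
RT = 8.314 * 470 = 3907.58
n = 11889.02 / 3907.58
n = 3.04255319 mol, rounded to 4 dp:

3.0426 mol


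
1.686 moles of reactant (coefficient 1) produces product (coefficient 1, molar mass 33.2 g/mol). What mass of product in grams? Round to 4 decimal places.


Use the coefficient ratio to convert reactant moles to product moles, then multiply by the product's molar mass.
moles_P = moles_R * (coeff_P / coeff_R) = 1.686 * (1/1) = 1.686
mass_P = moles_P * M_P = 1.686 * 33.2
mass_P = 55.9752 g, rounded to 4 dp:

55.9752 g


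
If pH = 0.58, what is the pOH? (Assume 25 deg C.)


At 25 deg C, pH + pOH = 14.
pOH = 14 - pH = 14 - 0.58
pOH = 13.42:

13.42


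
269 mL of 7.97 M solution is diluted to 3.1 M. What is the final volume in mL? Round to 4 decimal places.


Dilution: M1*V1 = M2*V2, solve for V2.
V2 = M1*V1 / M2
V2 = 7.97 * 269 / 3.1
V2 = 2143.93 / 3.1
V2 = 691.59032258 mL, rounded to 4 dp:

691.5903 mL


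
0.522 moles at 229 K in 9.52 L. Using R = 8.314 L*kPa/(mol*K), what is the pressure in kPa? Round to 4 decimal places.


PV = nRT, solve for P = nRT / V.
nRT = 0.522 * 8.314 * 229 = 993.8389
P = 993.8389 / 9.52
P = 104.39484244 kPa, rounded to 4 dp:

104.3948 kPa


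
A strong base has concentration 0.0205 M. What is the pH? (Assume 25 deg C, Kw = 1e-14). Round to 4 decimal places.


A strong base dissociates completely, so [OH-] equals the given concentration.
pOH = -log10([OH-]) = -log10(0.0205) = 1.688246
pH = 14 - pOH = 14 - 1.688246
pH = 12.311754, rounded to 4 dp:

12.3118


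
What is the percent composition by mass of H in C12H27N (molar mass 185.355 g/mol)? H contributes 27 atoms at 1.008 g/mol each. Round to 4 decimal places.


pct = 100 * (n_elem * M_elem) / M_total
mass_contribution = 27 * 1.008 = 27.216 g/mol
pct = 100 * 27.216 / 185.355
pct = 14.68317553 %, rounded to 4 dp:

14.6832 %


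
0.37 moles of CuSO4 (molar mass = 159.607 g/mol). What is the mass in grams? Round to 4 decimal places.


mass = n * M
mass = 0.37 * 159.607
mass = 59.05459 g, rounded to 4 dp:

59.0546 g


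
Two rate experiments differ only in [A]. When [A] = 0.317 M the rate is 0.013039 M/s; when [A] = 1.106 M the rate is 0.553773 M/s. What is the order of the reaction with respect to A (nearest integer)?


Rate is proportional to [A]^n, so rate2/rate1 = ([A]2/[A]1)^n. Take logs to solve for n.
rate2/rate1 = 0.553773 / 0.013039 = 42.4705
[A]2/[A]1 = 1.106 / 0.317 = 3.489
n = ln(42.4705) / ln(3.489) = 3.0
Nearest integer order:

3


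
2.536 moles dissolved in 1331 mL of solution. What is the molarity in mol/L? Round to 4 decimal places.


Convert volume to liters: V_L = V_mL / 1000.
V_L = 1331 / 1000 = 1.331 L
M = n / V_L = 2.536 / 1.331
M = 1.90533434 mol/L, rounded to 4 dp:

1.9053 mol/L


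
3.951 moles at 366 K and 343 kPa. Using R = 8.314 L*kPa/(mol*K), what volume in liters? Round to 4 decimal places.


PV = nRT, solve for V = nRT / P.
nRT = 3.951 * 8.314 * 366 = 12022.5927
V = 12022.5927 / 343
V = 35.05129067 L, rounded to 4 dp:

35.0513 L


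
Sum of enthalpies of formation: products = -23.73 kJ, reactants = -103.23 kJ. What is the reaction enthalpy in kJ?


dH_rxn = sum(dH_f products) - sum(dH_f reactants)
dH_rxn = -23.73 - (-103.23)
dH_rxn = 79.5 kJ:

79.50 kJ


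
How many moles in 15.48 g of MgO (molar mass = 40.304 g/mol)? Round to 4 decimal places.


n = mass / M
n = 15.48 / 40.304
n = 0.38408098 mol, rounded to 4 dp:

0.3841 mol


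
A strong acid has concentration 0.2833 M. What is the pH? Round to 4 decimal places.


A strong acid dissociates completely, so [H+] equals the given concentration.
pH = -log10([H+]) = -log10(0.2833)
pH = 0.54775343, rounded to 4 dp:

0.5478


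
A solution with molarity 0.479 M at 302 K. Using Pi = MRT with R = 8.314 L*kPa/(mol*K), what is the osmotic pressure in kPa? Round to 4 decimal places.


Osmotic pressure (van't Hoff): Pi = M*R*T.
RT = 8.314 * 302 = 2510.828
Pi = 0.479 * 2510.828
Pi = 1202.686612 kPa, rounded to 4 dp:

1202.6866 kPa


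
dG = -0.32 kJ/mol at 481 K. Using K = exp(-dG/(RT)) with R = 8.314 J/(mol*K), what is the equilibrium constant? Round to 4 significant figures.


dG is in kJ/mol; multiply by 1000 to match R in J/(mol*K).
RT = 8.314 * 481 = 3999.034 J/mol
exponent = -dG*1000 / (RT) = -(-0.32*1000) / 3999.034 = 0.08001932
K = exp(0.08001932)
K = 1.083308, rounded to 4 significant figures:

1.083


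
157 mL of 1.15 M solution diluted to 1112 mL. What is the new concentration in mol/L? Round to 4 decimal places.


Dilution: M1*V1 = M2*V2, solve for M2.
M2 = M1*V1 / V2
M2 = 1.15 * 157 / 1112
M2 = 180.55 / 1112
M2 = 0.16236511 mol/L, rounded to 4 dp:

0.1624 mol/L


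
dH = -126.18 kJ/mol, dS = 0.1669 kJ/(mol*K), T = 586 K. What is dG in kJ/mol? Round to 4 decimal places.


Gibbs: dG = dH - T*dS (consistent units, dS already in kJ/(mol*K)).
T*dS = 586 * 0.1669 = 97.8034
dG = -126.18 - (97.8034)
dG = -223.9834 kJ/mol, rounded to 4 dp:

-223.9834 kJ/mol


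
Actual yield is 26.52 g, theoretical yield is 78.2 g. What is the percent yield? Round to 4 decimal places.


% yield = 100 * actual / theoretical
% yield = 100 * 26.52 / 78.2
% yield = 33.91304348 %, rounded to 4 dp:

33.9130 %


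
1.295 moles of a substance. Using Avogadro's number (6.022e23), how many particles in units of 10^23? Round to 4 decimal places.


N = n * NA, then divide by 1e23 for the requested units.
N / 1e23 = n * 6.022
N / 1e23 = 1.295 * 6.022
N / 1e23 = 7.79849, rounded to 4 dp:

7.7985


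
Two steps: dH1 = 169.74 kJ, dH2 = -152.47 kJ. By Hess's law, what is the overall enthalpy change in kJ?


Hess's law: enthalpy is a state function, so add the step enthalpies.
dH_total = dH1 + dH2 = 169.74 + (-152.47)
dH_total = 17.27 kJ:

17.27 kJ


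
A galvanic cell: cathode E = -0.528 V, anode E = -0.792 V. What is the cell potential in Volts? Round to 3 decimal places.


Standard cell potential: E_cell = E_cathode - E_anode.
E_cell = -0.528 - (-0.792)
E_cell = 0.264 V, rounded to 3 dp:

0.264 V


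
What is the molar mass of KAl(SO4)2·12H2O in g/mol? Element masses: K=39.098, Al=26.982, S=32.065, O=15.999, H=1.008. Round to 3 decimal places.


M = sum(count * atomic_mass) over atoms.
M = 1*39.098 + 1*26.982 + 2*32.065 + 20*15.999 + 24*1.008
M = 39.098 + 26.982 + 64.13 + 319.98 + 24.192
M = 474.382 g/mol, rounded to 3 dp:

474.382 g/mol


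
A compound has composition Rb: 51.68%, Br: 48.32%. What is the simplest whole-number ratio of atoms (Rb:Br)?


Assume 100 g of compound, divide each mass% by atomic mass to get moles, then normalize by the smallest to get a raw atom ratio.
Moles per 100 g: Rb: 51.68/85.468 = 0.6047, Br: 48.32/79.904 = 0.6047
Raw ratio (divide by min = 0.6047): Rb: 1.0, Br: 1.0
Multiply by 1 to clear fractions: Rb: 1.0 ~= 1, Br: 1.0 ~= 1
Reduce by GCD to get the simplest whole-number ratio:

1:1


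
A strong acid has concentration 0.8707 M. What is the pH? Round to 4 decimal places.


A strong acid dissociates completely, so [H+] equals the given concentration.
pH = -log10([H+]) = -log10(0.8707)
pH = 0.06013146, rounded to 4 dp:

0.0601


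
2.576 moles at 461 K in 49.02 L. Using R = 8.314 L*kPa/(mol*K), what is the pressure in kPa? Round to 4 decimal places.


PV = nRT, solve for P = nRT / V.
nRT = 2.576 * 8.314 * 461 = 9873.1743
P = 9873.1743 / 49.02
P = 201.41114443 kPa, rounded to 4 dp:

201.4111 kPa


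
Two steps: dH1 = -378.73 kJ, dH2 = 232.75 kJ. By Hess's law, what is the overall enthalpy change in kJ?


Hess's law: enthalpy is a state function, so add the step enthalpies.
dH_total = dH1 + dH2 = -378.73 + (232.75)
dH_total = -145.98 kJ:

-145.98 kJ


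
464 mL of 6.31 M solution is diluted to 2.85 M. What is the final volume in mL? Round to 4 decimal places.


Dilution: M1*V1 = M2*V2, solve for V2.
V2 = M1*V1 / M2
V2 = 6.31 * 464 / 2.85
V2 = 2927.84 / 2.85
V2 = 1027.3122807 mL, rounded to 4 dp:

1027.3123 mL


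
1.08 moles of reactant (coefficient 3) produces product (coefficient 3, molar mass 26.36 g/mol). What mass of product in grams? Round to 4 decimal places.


Use the coefficient ratio to convert reactant moles to product moles, then multiply by the product's molar mass.
moles_P = moles_R * (coeff_P / coeff_R) = 1.08 * (3/3) = 1.08
mass_P = moles_P * M_P = 1.08 * 26.36
mass_P = 28.4688 g, rounded to 4 dp:

28.4688 g


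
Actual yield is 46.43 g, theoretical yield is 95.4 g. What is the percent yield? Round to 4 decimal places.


% yield = 100 * actual / theoretical
% yield = 100 * 46.43 / 95.4
% yield = 48.6687631 %, rounded to 4 dp:

48.6688 %


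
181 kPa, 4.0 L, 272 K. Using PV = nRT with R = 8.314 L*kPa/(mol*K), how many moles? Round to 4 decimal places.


PV = nRT, solve for n = PV / (RT).
PV = 181 * 4.0 = 724.0
RT = 8.314 * 272 = 2261.408
n = 724.0 / 2261.408
n = 0.32015452 mol, rounded to 4 dp:

0.3202 mol


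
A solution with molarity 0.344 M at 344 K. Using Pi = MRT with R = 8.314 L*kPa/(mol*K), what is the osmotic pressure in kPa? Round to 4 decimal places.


Osmotic pressure (van't Hoff): Pi = M*R*T.
RT = 8.314 * 344 = 2860.016
Pi = 0.344 * 2860.016
Pi = 983.845504 kPa, rounded to 4 dp:

983.8455 kPa


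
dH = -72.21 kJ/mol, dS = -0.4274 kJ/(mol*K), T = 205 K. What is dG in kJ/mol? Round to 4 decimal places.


Gibbs: dG = dH - T*dS (consistent units, dS already in kJ/(mol*K)).
T*dS = 205 * -0.4274 = -87.617
dG = -72.21 - (-87.617)
dG = 15.407 kJ/mol, rounded to 4 dp:

15.4070 kJ/mol


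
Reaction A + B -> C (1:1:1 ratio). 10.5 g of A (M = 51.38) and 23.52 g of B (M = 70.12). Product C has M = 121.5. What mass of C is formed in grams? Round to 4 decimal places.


Find moles of each reactant; the smaller value is the limiting reagent in a 1:1:1 reaction, so moles_C equals moles of the limiter.
n_A = mass_A / M_A = 10.5 / 51.38 = 0.20436 mol
n_B = mass_B / M_B = 23.52 / 70.12 = 0.335425 mol
Limiting reagent: A (smaller), n_limiting = 0.20436 mol
mass_C = n_limiting * M_C = 0.20436 * 121.5
mass_C = 24.82974 g, rounded to 4 dp:

24.8297 g


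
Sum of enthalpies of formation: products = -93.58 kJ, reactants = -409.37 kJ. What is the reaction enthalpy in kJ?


dH_rxn = sum(dH_f products) - sum(dH_f reactants)
dH_rxn = -93.58 - (-409.37)
dH_rxn = 315.79 kJ:

315.79 kJ


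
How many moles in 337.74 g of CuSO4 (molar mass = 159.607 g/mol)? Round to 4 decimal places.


n = mass / M
n = 337.74 / 159.607
n = 2.1160726 mol, rounded to 4 dp:

2.1161 mol


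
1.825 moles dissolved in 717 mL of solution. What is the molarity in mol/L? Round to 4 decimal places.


Convert volume to liters: V_L = V_mL / 1000.
V_L = 717 / 1000 = 0.717 L
M = n / V_L = 1.825 / 0.717
M = 2.54532775 mol/L, rounded to 4 dp:

2.5453 mol/L


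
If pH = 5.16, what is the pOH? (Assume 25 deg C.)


At 25 deg C, pH + pOH = 14.
pOH = 14 - pH = 14 - 5.16
pOH = 8.84:

8.84


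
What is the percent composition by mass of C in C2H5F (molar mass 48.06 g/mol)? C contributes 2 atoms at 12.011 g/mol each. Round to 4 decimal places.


pct = 100 * (n_elem * M_elem) / M_total
mass_contribution = 2 * 12.011 = 24.022 g/mol
pct = 100 * 24.022 / 48.06
pct = 49.98335414 %, rounded to 4 dp:

49.9834 %


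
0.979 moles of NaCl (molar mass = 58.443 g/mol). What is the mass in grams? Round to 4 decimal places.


mass = n * M
mass = 0.979 * 58.443
mass = 57.215697 g, rounded to 4 dp:

57.2157 g


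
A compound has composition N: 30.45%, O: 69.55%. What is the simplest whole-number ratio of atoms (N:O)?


Assume 100 g of compound, divide each mass% by atomic mass to get moles, then normalize by the smallest to get a raw atom ratio.
Moles per 100 g: N: 30.45/14.007 = 2.1739, O: 69.55/15.999 = 4.3471
Raw ratio (divide by min = 2.1739): N: 1.0, O: 2.0
Multiply by 1 to clear fractions: N: 1.0 ~= 1, O: 2.0 ~= 2
Reduce by GCD to get the simplest whole-number ratio:

1:2
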